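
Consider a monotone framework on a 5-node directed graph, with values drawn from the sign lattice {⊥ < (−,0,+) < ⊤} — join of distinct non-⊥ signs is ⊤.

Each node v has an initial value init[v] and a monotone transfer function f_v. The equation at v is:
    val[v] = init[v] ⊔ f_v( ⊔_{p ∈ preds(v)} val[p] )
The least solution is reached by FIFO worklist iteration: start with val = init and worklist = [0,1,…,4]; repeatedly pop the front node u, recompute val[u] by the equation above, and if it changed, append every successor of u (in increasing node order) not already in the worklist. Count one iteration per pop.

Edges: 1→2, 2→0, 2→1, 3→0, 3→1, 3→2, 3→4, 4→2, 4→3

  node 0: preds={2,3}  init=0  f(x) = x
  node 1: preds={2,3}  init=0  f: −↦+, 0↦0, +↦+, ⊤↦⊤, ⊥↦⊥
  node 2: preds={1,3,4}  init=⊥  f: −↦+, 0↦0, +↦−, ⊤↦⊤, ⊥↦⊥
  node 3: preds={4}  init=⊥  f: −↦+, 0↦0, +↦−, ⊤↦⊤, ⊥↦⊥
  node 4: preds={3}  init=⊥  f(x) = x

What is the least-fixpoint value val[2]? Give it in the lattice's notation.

0

Worklist (7 pops):
  #1 pop 0: in=⊥ → 0 (no change)
  #2 pop 1: in=⊥ → 0 (no change)
  #3 pop 2: in=0 → 0 (was ⊥); enqueue [0,1]
  #4 pop 3: in=⊥ → ⊥ (no change)
  #5 pop 4: in=⊥ → ⊥ (no change)
  #6 pop 0: in=0 → 0 (no change)
  #7 pop 1: in=0 → 0 (no change)

Fixpoint:
  val[0] = 0
  val[1] = 0
  val[2] = 0
  val[3] = ⊥
  val[4] = ⊥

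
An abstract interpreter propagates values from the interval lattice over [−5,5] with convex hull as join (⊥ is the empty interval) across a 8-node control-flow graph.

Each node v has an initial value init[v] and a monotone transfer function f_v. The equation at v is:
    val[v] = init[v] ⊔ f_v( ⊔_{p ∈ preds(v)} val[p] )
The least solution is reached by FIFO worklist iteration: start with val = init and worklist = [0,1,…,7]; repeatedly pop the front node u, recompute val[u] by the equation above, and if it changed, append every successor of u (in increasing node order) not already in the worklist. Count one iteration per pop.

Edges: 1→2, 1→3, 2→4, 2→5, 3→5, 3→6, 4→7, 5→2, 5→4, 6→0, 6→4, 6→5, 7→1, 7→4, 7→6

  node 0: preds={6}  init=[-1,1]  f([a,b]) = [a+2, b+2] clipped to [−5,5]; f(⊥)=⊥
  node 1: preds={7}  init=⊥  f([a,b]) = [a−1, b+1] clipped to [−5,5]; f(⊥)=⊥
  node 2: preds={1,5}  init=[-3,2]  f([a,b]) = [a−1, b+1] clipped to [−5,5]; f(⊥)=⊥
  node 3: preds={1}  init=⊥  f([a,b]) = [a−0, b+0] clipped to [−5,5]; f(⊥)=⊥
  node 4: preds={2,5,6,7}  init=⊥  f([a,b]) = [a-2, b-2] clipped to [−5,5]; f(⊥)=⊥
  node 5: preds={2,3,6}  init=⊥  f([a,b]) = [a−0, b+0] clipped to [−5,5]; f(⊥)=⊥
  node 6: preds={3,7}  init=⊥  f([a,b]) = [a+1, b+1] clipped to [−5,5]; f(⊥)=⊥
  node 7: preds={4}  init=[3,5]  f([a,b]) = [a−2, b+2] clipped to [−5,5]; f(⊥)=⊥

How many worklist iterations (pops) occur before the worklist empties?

Worklist (22 pops):
  #1 pop 0: in=⊥ → [-1,1] (no change)
  #2 pop 1: in=[3,5] → [2,5] (was ⊥); enqueue []
  #3 pop 2: in=[2,5] → [-3,5] (was [-3,2]); enqueue []
  #4 pop 3: in=[2,5] → [2,5] (was ⊥); enqueue []
  #5 pop 4: in=[-3,5] → [-5,3] (was ⊥); enqueue []
  #6 pop 5: in=[-3,5] → [-3,5] (was ⊥); enqueue [2,4]
  #7 pop 6: in=[2,5] → [3,5] (was ⊥); enqueue [0,5]
  #8 pop 7: in=[-5,3] → [-5,5] (was [3,5]); enqueue [1,6]
  #9 pop 2: in=[-3,5] → [-4,5] (was [-3,5]); enqueue []
  #10 pop 4: in=[-5,5] → [-5,3] (no change)
  #11 pop 0: in=[3,5] → [-1,5] (was [-1,1]); enqueue []
  #12 pop 5: in=[-4,5] → [-4,5] (was [-3,5]); enqueue [2,4]
  #13 pop 1: in=[-5,5] → [-5,5] (was [2,5]); enqueue [3]
  #14 pop 6: in=[-5,5] → [-4,5] (was [3,5]); enqueue [0,5]
  #15 pop 2: in=[-5,5] → [-5,5] (was [-4,5]); enqueue []
  #16 pop 4: in=[-5,5] → [-5,3] (no change)
  #17 pop 3: in=[-5,5] → [-5,5] (was [2,5]); enqueue [6]
  #18 pop 0: in=[-4,5] → [-2,5] (was [-1,5]); enqueue []
  #19 pop 5: in=[-5,5] → [-5,5] (was [-4,5]); enqueue [2,4]
  #20 pop 6: in=[-5,5] → [-4,5] (no change)
  #21 pop 2: in=[-5,5] → [-5,5] (no change)
  #22 pop 4: in=[-5,5] → [-5,3] (no change)

Fixpoint:
  val[0] = [-2,5]
  val[1] = [-5,5]
  val[2] = [-5,5]
  val[3] = [-5,5]
  val[4] = [-5,3]
  val[5] = [-5,5]
  val[6] = [-4,5]
  val[7] = [-5,5]

22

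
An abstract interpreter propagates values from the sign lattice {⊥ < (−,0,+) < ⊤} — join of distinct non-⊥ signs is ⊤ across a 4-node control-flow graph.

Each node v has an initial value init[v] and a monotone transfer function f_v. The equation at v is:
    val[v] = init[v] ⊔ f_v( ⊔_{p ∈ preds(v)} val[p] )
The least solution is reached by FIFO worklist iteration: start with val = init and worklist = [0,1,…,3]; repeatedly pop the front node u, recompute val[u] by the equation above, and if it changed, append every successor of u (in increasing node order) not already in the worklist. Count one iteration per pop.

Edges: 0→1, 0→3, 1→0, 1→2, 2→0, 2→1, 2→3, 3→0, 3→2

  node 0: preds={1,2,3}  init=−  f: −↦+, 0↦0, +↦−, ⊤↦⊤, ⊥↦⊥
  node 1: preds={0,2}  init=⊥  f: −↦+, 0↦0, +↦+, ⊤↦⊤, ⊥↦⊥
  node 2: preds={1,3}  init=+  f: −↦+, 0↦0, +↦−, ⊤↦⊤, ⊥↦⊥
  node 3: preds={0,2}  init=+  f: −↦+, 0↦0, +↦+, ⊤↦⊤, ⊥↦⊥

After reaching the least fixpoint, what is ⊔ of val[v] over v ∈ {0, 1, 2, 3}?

Iteration log — 8 steps:
  step 1. node 0  ⊔preds=+  new=−  stable
  step 2. node 1  ⊔preds=⊤  new=⊤  old=⊥  +wl: 0
  step 3. node 2  ⊔preds=⊤  new=⊤  old=+  +wl: 1
  step 4. node 3  ⊔preds=⊤  new=⊤  old=+  +wl: 2
  step 5. node 0  ⊔preds=⊤  new=⊤  old=−  +wl: 3
  step 6. node 1  ⊔preds=⊤  new=⊤  stable
  step 7. node 2  ⊔preds=⊤  new=⊤  stable
  step 8. node 3  ⊔preds=⊤  new=⊤  stable

Least fixpoint reached:
  node 0: ⊤
  node 1: ⊤
  node 2: ⊤
  node 3: ⊤

⊤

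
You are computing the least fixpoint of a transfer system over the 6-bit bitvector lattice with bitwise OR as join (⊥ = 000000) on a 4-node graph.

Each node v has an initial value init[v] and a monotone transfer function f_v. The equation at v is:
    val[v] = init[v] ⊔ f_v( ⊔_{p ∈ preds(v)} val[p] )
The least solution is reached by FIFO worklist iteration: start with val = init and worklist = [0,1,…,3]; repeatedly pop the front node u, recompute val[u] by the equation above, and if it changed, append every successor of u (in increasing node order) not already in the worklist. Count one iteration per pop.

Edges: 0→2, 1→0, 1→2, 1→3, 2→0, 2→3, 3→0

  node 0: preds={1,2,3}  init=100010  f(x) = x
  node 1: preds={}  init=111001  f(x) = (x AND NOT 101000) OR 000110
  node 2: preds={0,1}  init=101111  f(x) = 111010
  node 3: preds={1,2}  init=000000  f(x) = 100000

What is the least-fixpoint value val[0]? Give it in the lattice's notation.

111111

Iteration log — 5 steps:
  step 1. node 0  ⊔preds=111111  new=111111  old=100010  +wl: 
  step 2. node 1  ⊔preds=000000  new=111111  old=111001  +wl: 0
  step 3. node 2  ⊔preds=111111  new=111111  old=101111  +wl: 
  step 4. node 3  ⊔preds=111111  new=100000  old=000000  +wl: 
  step 5. node 0  ⊔preds=111111  new=111111  stable

Least fixpoint reached:
  node 0: 111111
  node 1: 111111
  node 2: 111111
  node 3: 100000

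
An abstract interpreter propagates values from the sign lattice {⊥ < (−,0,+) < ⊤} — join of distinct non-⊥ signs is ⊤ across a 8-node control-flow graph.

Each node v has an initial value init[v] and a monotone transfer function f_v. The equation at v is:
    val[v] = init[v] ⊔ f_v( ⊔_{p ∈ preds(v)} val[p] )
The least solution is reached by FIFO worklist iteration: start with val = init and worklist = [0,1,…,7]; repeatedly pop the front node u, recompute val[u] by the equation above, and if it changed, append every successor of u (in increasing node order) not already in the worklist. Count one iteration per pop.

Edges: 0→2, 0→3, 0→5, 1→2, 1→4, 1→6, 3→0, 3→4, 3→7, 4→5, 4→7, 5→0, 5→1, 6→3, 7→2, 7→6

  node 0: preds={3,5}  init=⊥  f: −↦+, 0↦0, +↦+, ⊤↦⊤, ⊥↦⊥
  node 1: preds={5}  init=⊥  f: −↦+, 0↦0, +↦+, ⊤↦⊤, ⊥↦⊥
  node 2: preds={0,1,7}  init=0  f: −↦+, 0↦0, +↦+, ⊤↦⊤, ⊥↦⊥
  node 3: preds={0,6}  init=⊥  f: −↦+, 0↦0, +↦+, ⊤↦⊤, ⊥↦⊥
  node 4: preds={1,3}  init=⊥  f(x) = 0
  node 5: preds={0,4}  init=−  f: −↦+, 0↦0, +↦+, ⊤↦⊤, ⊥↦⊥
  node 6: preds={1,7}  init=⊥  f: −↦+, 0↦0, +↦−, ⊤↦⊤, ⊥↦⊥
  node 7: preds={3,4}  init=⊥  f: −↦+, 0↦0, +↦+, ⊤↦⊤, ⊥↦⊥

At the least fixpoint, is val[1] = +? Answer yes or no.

Iteration log — 18 steps:
  step 1. node 0  ⊔preds=−  new=+  old=⊥  +wl: 
  step 2. node 1  ⊔preds=−  new=+  old=⊥  +wl: 
  step 3. node 2  ⊔preds=+  new=⊤  old=0  +wl: 
  step 4. node 3  ⊔preds=+  new=+  old=⊥  +wl: 0
  step 5. node 4  ⊔preds=+  new=0  old=⊥  +wl: 
  step 6. node 5  ⊔preds=⊤  new=⊤  old=−  +wl: 1
  step 7. node 6  ⊔preds=+  new=−  old=⊥  +wl: 3
  step 8. node 7  ⊔preds=⊤  new=⊤  old=⊥  +wl: 2,6
  step 9. node 0  ⊔preds=⊤  new=⊤  old=+  +wl: 5
  step 10. node 1  ⊔preds=⊤  new=⊤  old=+  +wl: 4
  step 11. node 3  ⊔preds=⊤  new=⊤  old=+  +wl: 0,7
  step 12. node 2  ⊔preds=⊤  new=⊤  stable
  step 13. node 6  ⊔preds=⊤  new=⊤  old=−  +wl: 3
  step 14. node 5  ⊔preds=⊤  new=⊤  stable
  step 15. node 4  ⊔preds=⊤  new=0  stable
  step 16. node 0  ⊔preds=⊤  new=⊤  stable
  step 17. node 7  ⊔preds=⊤  new=⊤  stable
  step 18. node 3  ⊔preds=⊤  new=⊤  stable

Least fixpoint reached:
  node 0: ⊤
  node 1: ⊤
  node 2: ⊤
  node 3: ⊤
  node 4: 0
  node 5: ⊤
  node 6: ⊤
  node 7: ⊤

no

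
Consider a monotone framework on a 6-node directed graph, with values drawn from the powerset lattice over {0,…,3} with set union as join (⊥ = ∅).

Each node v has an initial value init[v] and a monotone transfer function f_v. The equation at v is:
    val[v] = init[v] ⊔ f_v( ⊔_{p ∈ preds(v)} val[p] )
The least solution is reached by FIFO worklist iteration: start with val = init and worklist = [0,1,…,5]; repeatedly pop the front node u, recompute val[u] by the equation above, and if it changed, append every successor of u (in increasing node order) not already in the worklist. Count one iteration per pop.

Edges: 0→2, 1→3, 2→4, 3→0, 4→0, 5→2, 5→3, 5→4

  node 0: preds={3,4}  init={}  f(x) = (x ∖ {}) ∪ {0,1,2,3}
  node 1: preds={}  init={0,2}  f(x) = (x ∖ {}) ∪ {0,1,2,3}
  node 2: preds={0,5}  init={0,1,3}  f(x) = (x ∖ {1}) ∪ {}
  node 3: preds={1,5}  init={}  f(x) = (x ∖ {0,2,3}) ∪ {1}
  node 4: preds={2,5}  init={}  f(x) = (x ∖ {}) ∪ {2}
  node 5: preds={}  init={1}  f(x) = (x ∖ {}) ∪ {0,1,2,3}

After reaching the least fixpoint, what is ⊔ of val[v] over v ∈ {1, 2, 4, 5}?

{0,1,2,3}

Iteration log — 10 steps:
  step 1. node 0  ⊔preds={}  new={0,1,2,3}  old={}  +wl: 
  step 2. node 1  ⊔preds={}  new={0,1,2,3}  old={0,2}  +wl: 
  step 3. node 2  ⊔preds={0,1,2,3}  new={0,1,2,3}  old={0,1,3}  +wl: 
  step 4. node 3  ⊔preds={0,1,2,3}  new={1}  old={}  +wl: 0
  step 5. node 4  ⊔preds={0,1,2,3}  new={0,1,2,3}  old={}  +wl: 
  step 6. node 5  ⊔preds={}  new={0,1,2,3}  old={1}  +wl: 2,3,4
  step 7. node 0  ⊔preds={0,1,2,3}  new={0,1,2,3}  stable
  step 8. node 2  ⊔preds={0,1,2,3}  new={0,1,2,3}  stable
  step 9. node 3  ⊔preds={0,1,2,3}  new={1}  stable
  step 10. node 4  ⊔preds={0,1,2,3}  new={0,1,2,3}  stable

Least fixpoint reached:
  node 0: {0,1,2,3}
  node 1: {0,1,2,3}
  node 2: {0,1,2,3}
  node 3: {1}
  node 4: {0,1,2,3}
  node 5: {0,1,2,3}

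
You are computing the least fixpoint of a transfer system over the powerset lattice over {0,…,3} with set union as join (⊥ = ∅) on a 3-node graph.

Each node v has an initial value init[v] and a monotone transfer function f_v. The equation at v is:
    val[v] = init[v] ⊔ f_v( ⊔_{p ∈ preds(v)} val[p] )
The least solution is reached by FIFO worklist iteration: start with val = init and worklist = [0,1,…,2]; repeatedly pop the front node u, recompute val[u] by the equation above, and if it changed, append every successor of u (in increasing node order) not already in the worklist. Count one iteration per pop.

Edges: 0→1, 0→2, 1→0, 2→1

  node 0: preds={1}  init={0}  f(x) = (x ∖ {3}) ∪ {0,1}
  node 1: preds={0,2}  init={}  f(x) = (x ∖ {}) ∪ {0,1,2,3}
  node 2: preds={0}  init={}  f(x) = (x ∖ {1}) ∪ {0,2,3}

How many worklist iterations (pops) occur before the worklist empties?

6

Iteration log — 6 steps:
  step 1. node 0  ⊔preds={}  new={0,1}  old={0}  +wl: 
  step 2. node 1  ⊔preds={0,1}  new={0,1,2,3}  old={}  +wl: 0
  step 3. node 2  ⊔preds={0,1}  new={0,2,3}  old={}  +wl: 1
  step 4. node 0  ⊔preds={0,1,2,3}  new={0,1,2}  old={0,1}  +wl: 2
  step 5. node 1  ⊔preds={0,1,2,3}  new={0,1,2,3}  stable
  step 6. node 2  ⊔preds={0,1,2}  new={0,2,3}  stable

Least fixpoint reached:
  node 0: {0,1,2}
  node 1: {0,1,2,3}
  node 2: {0,2,3}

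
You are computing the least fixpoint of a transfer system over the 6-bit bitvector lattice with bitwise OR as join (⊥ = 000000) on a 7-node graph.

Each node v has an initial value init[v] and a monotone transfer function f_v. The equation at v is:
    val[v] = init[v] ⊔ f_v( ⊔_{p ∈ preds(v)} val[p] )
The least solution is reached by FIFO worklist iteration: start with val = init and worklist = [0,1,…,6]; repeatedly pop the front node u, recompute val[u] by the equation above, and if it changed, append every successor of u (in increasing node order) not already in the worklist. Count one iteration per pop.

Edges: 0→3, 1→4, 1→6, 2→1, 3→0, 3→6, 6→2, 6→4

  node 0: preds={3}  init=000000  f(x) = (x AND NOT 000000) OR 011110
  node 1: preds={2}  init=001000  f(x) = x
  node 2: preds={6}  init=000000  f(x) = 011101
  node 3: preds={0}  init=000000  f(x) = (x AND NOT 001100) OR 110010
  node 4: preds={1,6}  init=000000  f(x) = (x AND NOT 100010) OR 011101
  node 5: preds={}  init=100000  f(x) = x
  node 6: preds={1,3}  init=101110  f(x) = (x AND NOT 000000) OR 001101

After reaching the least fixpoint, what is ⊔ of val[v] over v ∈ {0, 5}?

111110

Worklist (13 pops):
  #1 pop 0: in=000000 → 011110 (was 000000); enqueue []
  #2 pop 1: in=000000 → 001000 (no change)
  #3 pop 2: in=101110 → 011101 (was 000000); enqueue [1]
  #4 pop 3: in=011110 → 110010 (was 000000); enqueue [0]
  #5 pop 4: in=101110 → 011101 (was 000000); enqueue []
  #6 pop 5: in=000000 → 100000 (no change)
  #7 pop 6: in=111010 → 111111 (was 101110); enqueue [2,4]
  #8 pop 1: in=011101 → 011101 (was 001000); enqueue [6]
  #9 pop 0: in=110010 → 111110 (was 011110); enqueue [3]
  #10 pop 2: in=111111 → 011101 (no change)
  #11 pop 4: in=111111 → 011101 (no change)
  #12 pop 6: in=111111 → 111111 (no change)
  #13 pop 3: in=111110 → 110010 (no change)

Fixpoint:
  val[0] = 111110
  val[1] = 011101
  val[2] = 011101
  val[3] = 110010
  val[4] = 011101
  val[5] = 100000
  val[6] = 111111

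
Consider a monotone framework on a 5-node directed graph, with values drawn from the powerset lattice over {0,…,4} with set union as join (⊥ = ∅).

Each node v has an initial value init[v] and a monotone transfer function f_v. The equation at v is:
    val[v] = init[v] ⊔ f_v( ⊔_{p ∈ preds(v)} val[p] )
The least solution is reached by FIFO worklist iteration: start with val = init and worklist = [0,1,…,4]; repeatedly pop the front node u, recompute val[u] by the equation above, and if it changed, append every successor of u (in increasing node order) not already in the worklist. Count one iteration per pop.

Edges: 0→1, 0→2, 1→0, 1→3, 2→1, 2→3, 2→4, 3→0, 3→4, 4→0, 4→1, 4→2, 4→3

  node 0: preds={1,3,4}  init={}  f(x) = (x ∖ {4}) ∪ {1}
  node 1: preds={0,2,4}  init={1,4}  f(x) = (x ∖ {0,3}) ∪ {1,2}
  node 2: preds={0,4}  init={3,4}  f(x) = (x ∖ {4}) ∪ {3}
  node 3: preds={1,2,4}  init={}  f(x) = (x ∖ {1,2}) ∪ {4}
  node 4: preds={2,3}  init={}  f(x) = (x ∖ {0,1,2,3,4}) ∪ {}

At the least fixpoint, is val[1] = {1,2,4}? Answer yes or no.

yes

Trace (11 dequeues):
  [1] u=0 | in {1,4} | out {1} | prev {} | push {}
  [2] u=1 | in {1,3,4} | out {1,2,4} | prev {1,4} | push {0}
  [3] u=2 | in {1} | out {1,3,4} | prev {3,4} | push {1}
  [4] u=3 | in {1,2,3,4} | out {3,4} | prev {} | push {}
  [5] u=4 | in {1,3,4} | out {} | ==
  [6] u=0 | in {1,2,3,4} | out {1,2,3} | prev {1} | push {2}
  [7] u=1 | in {1,2,3,4} | out {1,2,4} | ==
  [8] u=2 | in {1,2,3} | out {1,2,3,4} | prev {1,3,4} | push {1,3,4}
  [9] u=1 | in {1,2,3,4} | out {1,2,4} | ==
  [10] u=3 | in {1,2,3,4} | out {3,4} | ==
  [11] u=4 | in {1,2,3,4} | out {} | ==

Converged values:
  [0] {1,2,3}
  [1] {1,2,4}
  [2] {1,2,3,4}
  [3] {3,4}
  [4] {}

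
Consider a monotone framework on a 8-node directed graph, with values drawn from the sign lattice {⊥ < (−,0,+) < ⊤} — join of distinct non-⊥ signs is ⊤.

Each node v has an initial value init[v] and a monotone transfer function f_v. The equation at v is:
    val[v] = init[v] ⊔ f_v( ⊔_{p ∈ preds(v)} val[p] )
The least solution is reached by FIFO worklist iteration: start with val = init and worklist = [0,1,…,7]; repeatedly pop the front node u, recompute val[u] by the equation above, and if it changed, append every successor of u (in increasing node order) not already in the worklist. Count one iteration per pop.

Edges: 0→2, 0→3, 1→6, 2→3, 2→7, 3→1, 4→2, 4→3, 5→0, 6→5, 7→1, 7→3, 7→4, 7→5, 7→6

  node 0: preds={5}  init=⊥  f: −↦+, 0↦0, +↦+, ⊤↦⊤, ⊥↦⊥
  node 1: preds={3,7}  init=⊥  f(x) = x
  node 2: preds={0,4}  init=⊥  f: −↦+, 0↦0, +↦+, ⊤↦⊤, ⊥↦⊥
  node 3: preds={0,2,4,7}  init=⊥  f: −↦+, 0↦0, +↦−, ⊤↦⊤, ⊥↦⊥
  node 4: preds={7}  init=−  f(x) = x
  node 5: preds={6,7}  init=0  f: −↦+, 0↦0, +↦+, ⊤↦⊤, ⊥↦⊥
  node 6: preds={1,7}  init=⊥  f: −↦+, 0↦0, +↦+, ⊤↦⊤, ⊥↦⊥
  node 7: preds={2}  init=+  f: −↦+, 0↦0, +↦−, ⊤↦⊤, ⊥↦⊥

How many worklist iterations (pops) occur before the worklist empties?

Iteration log — 18 steps:
  step 1. node 0  ⊔preds=0  new=0  old=⊥  +wl: 
  step 2. node 1  ⊔preds=+  new=+  old=⊥  +wl: 
  step 3. node 2  ⊔preds=⊤  new=⊤  old=⊥  +wl: 
  step 4. node 3  ⊔preds=⊤  new=⊤  old=⊥  +wl: 1
  step 5. node 4  ⊔preds=+  new=⊤  old=−  +wl: 2,3
  step 6. node 5  ⊔preds=+  new=⊤  old=0  +wl: 0
  step 7. node 6  ⊔preds=+  new=+  old=⊥  +wl: 5
  step 8. node 7  ⊔preds=⊤  new=⊤  old=+  +wl: 4,6
  step 9. node 1  ⊔preds=⊤  new=⊤  old=+  +wl: 
  step 10. node 2  ⊔preds=⊤  new=⊤  stable
  step 11. node 3  ⊔preds=⊤  new=⊤  stable
  step 12. node 0  ⊔preds=⊤  new=⊤  old=0  +wl: 2,3
  step 13. node 5  ⊔preds=⊤  new=⊤  stable
  step 14. node 4  ⊔preds=⊤  new=⊤  stable
  step 15. node 6  ⊔preds=⊤  new=⊤  old=+  +wl: 5
  step 16. node 2  ⊔preds=⊤  new=⊤  stable
  step 17. node 3  ⊔preds=⊤  new=⊤  stable
  step 18. node 5  ⊔preds=⊤  new=⊤  stable

Least fixpoint reached:
  node 0: ⊤
  node 1: ⊤
  node 2: ⊤
  node 3: ⊤
  node 4: ⊤
  node 5: ⊤
  node 6: ⊤
  node 7: ⊤

18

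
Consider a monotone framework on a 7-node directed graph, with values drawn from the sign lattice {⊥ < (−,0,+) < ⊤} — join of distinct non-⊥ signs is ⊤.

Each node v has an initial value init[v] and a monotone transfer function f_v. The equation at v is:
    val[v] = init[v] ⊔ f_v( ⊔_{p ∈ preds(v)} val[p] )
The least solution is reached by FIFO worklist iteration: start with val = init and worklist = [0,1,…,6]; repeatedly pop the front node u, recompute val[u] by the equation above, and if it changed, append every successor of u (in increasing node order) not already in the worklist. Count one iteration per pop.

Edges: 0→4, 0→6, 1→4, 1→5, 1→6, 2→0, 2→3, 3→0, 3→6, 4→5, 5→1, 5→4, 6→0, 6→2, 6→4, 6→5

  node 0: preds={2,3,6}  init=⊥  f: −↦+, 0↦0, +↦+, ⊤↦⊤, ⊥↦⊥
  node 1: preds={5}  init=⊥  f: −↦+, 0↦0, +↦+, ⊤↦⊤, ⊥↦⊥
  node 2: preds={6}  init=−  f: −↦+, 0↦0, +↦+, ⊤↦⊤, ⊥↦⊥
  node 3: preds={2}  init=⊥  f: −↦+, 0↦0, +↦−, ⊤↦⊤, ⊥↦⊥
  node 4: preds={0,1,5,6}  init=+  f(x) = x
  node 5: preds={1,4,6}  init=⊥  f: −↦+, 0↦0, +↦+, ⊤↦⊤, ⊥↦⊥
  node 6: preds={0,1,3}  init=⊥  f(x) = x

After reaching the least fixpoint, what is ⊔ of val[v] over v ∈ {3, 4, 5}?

Trace (21 dequeues):
  [1] u=0 | in − | out + | prev ⊥ | push {}
  [2] u=1 | in ⊥ | out ⊥ | ==
  [3] u=2 | in ⊥ | out − | ==
  [4] u=3 | in − | out + | prev ⊥ | push {0}
  [5] u=4 | in + | out + | ==
  [6] u=5 | in + | out + | prev ⊥ | push {1,4}
  [7] u=6 | in + | out + | prev ⊥ | push {2,5}
  [8] u=0 | in ⊤ | out ⊤ | prev + | push {6}
  [9] u=1 | in + | out + | prev ⊥ | push {}
  [10] u=4 | in ⊤ | out ⊤ | prev + | push {}
  [11] u=2 | in + | out ⊤ | prev − | push {0,3}
  [12] u=5 | in ⊤ | out ⊤ | prev + | push {1,4}
  [13] u=6 | in ⊤ | out ⊤ | prev + | push {2,5}
  [14] u=0 | in ⊤ | out ⊤ | ==
  [15] u=3 | in ⊤ | out ⊤ | prev + | push {0,6}
  [16] u=1 | in ⊤ | out ⊤ | prev + | push {}
  [17] u=4 | in ⊤ | out ⊤ | ==
  [18] u=2 | in ⊤ | out ⊤ | ==
  [19] u=5 | in ⊤ | out ⊤ | ==
  [20] u=0 | in ⊤ | out ⊤ | ==
  [21] u=6 | in ⊤ | out ⊤ | ==

Converged values:
  [0] ⊤
  [1] ⊤
  [2] ⊤
  [3] ⊤
  [4] ⊤
  [5] ⊤
  [6] ⊤

⊤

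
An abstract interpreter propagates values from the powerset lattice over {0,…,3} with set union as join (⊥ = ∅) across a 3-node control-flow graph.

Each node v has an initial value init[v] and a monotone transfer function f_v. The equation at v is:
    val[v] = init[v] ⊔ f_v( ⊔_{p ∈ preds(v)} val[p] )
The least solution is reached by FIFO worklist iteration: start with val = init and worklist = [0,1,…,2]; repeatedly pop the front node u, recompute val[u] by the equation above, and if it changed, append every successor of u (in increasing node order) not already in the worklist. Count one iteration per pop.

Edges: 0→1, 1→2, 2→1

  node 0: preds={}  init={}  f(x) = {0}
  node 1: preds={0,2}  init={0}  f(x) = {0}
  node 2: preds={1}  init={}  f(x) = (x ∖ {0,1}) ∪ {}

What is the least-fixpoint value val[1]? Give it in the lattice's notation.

Iteration log — 3 steps:
  step 1. node 0  ⊔preds={}  new={0}  old={}  +wl: 
  step 2. node 1  ⊔preds={0}  new={0}  stable
  step 3. node 2  ⊔preds={0}  new={}  stable

Least fixpoint reached:
  node 0: {0}
  node 1: {0}
  node 2: {}

{0}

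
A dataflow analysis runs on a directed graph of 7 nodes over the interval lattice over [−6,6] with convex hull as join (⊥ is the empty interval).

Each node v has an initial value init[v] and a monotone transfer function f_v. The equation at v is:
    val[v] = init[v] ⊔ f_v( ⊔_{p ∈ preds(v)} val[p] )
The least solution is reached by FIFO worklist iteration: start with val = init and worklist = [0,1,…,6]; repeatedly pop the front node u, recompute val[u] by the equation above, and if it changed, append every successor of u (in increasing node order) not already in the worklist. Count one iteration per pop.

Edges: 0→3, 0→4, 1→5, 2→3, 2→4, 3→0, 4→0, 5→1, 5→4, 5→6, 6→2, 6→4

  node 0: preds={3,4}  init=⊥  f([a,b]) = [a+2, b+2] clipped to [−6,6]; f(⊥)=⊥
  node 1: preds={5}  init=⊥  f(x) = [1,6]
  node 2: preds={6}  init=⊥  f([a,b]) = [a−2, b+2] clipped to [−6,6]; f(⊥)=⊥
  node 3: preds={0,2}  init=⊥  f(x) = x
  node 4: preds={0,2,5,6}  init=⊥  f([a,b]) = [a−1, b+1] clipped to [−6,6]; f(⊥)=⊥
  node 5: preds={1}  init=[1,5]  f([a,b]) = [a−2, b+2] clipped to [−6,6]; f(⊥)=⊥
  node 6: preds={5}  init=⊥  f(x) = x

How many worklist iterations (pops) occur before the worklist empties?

18

Iteration log — 18 steps:
  step 1. node 0  ⊔preds=⊥  new=⊥  stable
  step 2. node 1  ⊔preds=[1,5]  new=[1,6]  old=⊥  +wl: 
  step 3. node 2  ⊔preds=⊥  new=⊥  stable
  step 4. node 3  ⊔preds=⊥  new=⊥  stable
  step 5. node 4  ⊔preds=[1,5]  new=[0,6]  old=⊥  +wl: 0
  step 6. node 5  ⊔preds=[1,6]  new=[-1,6]  old=[1,5]  +wl: 1,4
  step 7. node 6  ⊔preds=[-1,6]  new=[-1,6]  old=⊥  +wl: 2
  step 8. node 0  ⊔preds=[0,6]  new=[2,6]  old=⊥  +wl: 3
  step 9. node 1  ⊔preds=[-1,6]  new=[1,6]  stable
  step 10. node 4  ⊔preds=[-1,6]  new=[-2,6]  old=[0,6]  +wl: 0
  step 11. node 2  ⊔preds=[-1,6]  new=[-3,6]  old=⊥  +wl: 4
  step 12. node 3  ⊔preds=[-3,6]  new=[-3,6]  old=⊥  +wl: 
  step 13. node 0  ⊔preds=[-3,6]  new=[-1,6]  old=[2,6]  +wl: 3
  step 14. node 4  ⊔preds=[-3,6]  new=[-4,6]  old=[-2,6]  +wl: 0
  step 15. node 3  ⊔preds=[-3,6]  new=[-3,6]  stable
  step 16. node 0  ⊔preds=[-4,6]  new=[-2,6]  old=[-1,6]  +wl: 3,4
  step 17. node 3  ⊔preds=[-3,6]  new=[-3,6]  stable
  step 18. node 4  ⊔preds=[-3,6]  new=[-4,6]  stable

Least fixpoint reached:
  node 0: [-2,6]
  node 1: [1,6]
  node 2: [-3,6]
  node 3: [-3,6]
  node 4: [-4,6]
  node 5: [-1,6]
  node 6: [-1,6]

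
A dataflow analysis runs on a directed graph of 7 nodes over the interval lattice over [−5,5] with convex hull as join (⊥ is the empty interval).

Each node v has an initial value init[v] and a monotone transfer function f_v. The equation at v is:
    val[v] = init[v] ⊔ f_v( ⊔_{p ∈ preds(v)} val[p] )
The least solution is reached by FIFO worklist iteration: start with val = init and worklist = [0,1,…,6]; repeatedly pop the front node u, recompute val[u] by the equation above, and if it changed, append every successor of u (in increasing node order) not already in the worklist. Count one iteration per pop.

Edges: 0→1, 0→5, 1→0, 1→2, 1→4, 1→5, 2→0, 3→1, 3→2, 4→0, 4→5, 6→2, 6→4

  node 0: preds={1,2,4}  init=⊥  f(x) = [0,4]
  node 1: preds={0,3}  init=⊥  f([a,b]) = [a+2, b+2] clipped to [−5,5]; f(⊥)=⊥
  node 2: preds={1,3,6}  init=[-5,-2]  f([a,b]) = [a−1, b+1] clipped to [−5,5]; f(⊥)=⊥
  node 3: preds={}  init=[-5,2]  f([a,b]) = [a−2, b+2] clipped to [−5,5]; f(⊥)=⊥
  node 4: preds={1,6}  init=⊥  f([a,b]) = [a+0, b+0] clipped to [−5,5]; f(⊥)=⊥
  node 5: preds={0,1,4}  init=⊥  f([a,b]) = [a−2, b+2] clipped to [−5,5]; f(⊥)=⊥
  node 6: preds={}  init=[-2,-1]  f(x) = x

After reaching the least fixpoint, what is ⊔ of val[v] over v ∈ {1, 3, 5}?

[-5,5]

Trace (8 dequeues):
  [1] u=0 | in [-5,-2] | out [0,4] | prev ⊥ | push {}
  [2] u=1 | in [-5,4] | out [-3,5] | prev ⊥ | push {0}
  [3] u=2 | in [-5,5] | out [-5,5] | prev [-5,-2] | push {}
  [4] u=3 | in ⊥ | out [-5,2] | ==
  [5] u=4 | in [-3,5] | out [-3,5] | prev ⊥ | push {}
  [6] u=5 | in [-3,5] | out [-5,5] | prev ⊥ | push {}
  [7] u=6 | in ⊥ | out [-2,-1] | ==
  [8] u=0 | in [-5,5] | out [0,4] | ==

Converged values:
  [0] [0,4]
  [1] [-3,5]
  [2] [-5,5]
  [3] [-5,2]
  [4] [-3,5]
  [5] [-5,5]
  [6] [-2,-1]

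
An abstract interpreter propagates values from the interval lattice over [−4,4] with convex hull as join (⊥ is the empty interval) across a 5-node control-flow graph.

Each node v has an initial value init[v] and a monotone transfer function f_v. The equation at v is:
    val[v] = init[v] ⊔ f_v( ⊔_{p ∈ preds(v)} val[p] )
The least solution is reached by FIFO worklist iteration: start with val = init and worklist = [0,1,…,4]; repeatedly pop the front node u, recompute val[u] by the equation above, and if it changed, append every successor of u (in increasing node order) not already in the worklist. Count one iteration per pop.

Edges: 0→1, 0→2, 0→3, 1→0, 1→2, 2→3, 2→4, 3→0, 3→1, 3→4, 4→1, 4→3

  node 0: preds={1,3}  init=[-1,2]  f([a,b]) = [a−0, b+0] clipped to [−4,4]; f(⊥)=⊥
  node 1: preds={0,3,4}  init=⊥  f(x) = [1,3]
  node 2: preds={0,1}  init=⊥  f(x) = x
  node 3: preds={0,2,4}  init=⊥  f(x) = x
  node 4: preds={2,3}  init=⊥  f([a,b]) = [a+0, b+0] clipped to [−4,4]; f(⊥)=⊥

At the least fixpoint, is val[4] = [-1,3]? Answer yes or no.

yes

Worklist (9 pops):
  #1 pop 0: in=⊥ → [-1,2] (no change)
  #2 pop 1: in=[-1,2] → [1,3] (was ⊥); enqueue [0]
  #3 pop 2: in=[-1,3] → [-1,3] (was ⊥); enqueue []
  #4 pop 3: in=[-1,3] → [-1,3] (was ⊥); enqueue [1]
  #5 pop 4: in=[-1,3] → [-1,3] (was ⊥); enqueue [3]
  #6 pop 0: in=[-1,3] → [-1,3] (was [-1,2]); enqueue [2]
  #7 pop 1: in=[-1,3] → [1,3] (no change)
  #8 pop 3: in=[-1,3] → [-1,3] (no change)
  #9 pop 2: in=[-1,3] → [-1,3] (no change)

Fixpoint:
  val[0] = [-1,3]
  val[1] = [1,3]
  val[2] = [-1,3]
  val[3] = [-1,3]
  val[4] = [-1,3]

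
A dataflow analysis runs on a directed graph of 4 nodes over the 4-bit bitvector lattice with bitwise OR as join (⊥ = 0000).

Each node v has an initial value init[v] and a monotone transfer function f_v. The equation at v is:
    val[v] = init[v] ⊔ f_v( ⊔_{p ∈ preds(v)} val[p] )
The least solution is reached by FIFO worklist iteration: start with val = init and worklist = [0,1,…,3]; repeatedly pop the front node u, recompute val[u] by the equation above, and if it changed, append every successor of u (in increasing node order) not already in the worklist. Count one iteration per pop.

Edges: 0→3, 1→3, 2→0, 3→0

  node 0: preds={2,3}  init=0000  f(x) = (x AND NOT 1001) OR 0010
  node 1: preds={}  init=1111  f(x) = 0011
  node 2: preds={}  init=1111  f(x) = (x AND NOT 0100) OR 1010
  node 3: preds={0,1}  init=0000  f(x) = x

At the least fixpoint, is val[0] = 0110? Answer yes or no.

Worklist (5 pops):
  #1 pop 0: in=1111 → 0110 (was 0000); enqueue []
  #2 pop 1: in=0000 → 1111 (no change)
  #3 pop 2: in=0000 → 1111 (no change)
  #4 pop 3: in=1111 → 1111 (was 0000); enqueue [0]
  #5 pop 0: in=1111 → 0110 (no change)

Fixpoint:
  val[0] = 0110
  val[1] = 1111
  val[2] = 1111
  val[3] = 1111

yes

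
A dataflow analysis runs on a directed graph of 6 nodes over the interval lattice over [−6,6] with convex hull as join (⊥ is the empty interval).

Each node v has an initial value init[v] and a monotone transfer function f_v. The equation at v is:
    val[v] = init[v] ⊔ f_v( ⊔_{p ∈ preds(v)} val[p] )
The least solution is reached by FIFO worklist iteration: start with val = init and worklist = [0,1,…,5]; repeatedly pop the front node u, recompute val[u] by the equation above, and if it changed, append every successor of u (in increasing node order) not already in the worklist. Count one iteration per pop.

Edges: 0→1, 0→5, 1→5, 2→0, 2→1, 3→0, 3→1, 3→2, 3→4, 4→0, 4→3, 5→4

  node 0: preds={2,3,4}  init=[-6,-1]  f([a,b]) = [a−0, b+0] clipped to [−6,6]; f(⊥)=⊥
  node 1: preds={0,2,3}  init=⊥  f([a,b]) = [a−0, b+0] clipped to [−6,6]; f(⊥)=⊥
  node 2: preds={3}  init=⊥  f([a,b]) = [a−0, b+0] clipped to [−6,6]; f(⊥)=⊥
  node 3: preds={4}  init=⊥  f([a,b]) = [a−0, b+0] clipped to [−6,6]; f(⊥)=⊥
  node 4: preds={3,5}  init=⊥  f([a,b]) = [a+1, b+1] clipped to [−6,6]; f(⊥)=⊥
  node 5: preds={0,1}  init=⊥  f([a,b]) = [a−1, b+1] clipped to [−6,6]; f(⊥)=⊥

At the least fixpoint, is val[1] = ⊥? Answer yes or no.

no

Iteration log — 40 steps:
  step 1. node 0  ⊔preds=⊥  new=[-6,-1]  stable
  step 2. node 1  ⊔preds=[-6,-1]  new=[-6,-1]  old=⊥  +wl: 
  step 3. node 2  ⊔preds=⊥  new=⊥  stable
  step 4. node 3  ⊔preds=⊥  new=⊥  stable
  step 5. node 4  ⊔preds=⊥  new=⊥  stable
  step 6. node 5  ⊔preds=[-6,-1]  new=[-6,0]  old=⊥  +wl: 4
  step 7. node 4  ⊔preds=[-6,0]  new=[-5,1]  old=⊥  +wl: 0,3
  step 8. node 0  ⊔preds=[-5,1]  new=[-6,1]  old=[-6,-1]  +wl: 1,5
  step 9. node 3  ⊔preds=[-5,1]  new=[-5,1]  old=⊥  +wl: 0,2,4
  step 10. node 1  ⊔preds=[-6,1]  new=[-6,1]  old=[-6,-1]  +wl: 
  step 11. node 5  ⊔preds=[-6,1]  new=[-6,2]  old=[-6,0]  +wl: 
  step 12. node 0  ⊔preds=[-5,1]  new=[-6,1]  stable
  step 13. node 2  ⊔preds=[-5,1]  new=[-5,1]  old=⊥  +wl: 0,1
  step 14. node 4  ⊔preds=[-6,2]  new=[-5,3]  old=[-5,1]  +wl: 3
  step 15. node 0  ⊔preds=[-5,3]  new=[-6,3]  old=[-6,1]  +wl: 5
  step 16. node 1  ⊔preds=[-6,3]  new=[-6,3]  old=[-6,1]  +wl: 
  step 17. node 3  ⊔preds=[-5,3]  new=[-5,3]  old=[-5,1]  +wl: 0,1,2,4
  step 18. node 5  ⊔preds=[-6,3]  new=[-6,4]  old=[-6,2]  +wl: 
  step 19. node 0  ⊔preds=[-5,3]  new=[-6,3]  stable
  step 20. node 1  ⊔preds=[-6,3]  new=[-6,3]  stable
  step 21. node 2  ⊔preds=[-5,3]  new=[-5,3]  old=[-5,1]  +wl: 0,1
  step 22. node 4  ⊔preds=[-6,4]  new=[-5,5]  old=[-5,3]  +wl: 3
  step 23. node 0  ⊔preds=[-5,5]  new=[-6,5]  old=[-6,3]  +wl: 5
  step 24. node 1  ⊔preds=[-6,5]  new=[-6,5]  old=[-6,3]  +wl: 
  step 25. node 3  ⊔preds=[-5,5]  new=[-5,5]  old=[-5,3]  +wl: 0,1,2,4
  step 26. node 5  ⊔preds=[-6,5]  new=[-6,6]  old=[-6,4]  +wl: 
  step 27. node 0  ⊔preds=[-5,5]  new=[-6,5]  stable
  step 28. node 1  ⊔preds=[-6,5]  new=[-6,5]  stable
  step 29. node 2  ⊔preds=[-5,5]  new=[-5,5]  old=[-5,3]  +wl: 0,1
  step 30. node 4  ⊔preds=[-6,6]  new=[-5,6]  old=[-5,5]  +wl: 3
  step 31. node 0  ⊔preds=[-5,6]  new=[-6,6]  old=[-6,5]  +wl: 5
  step 32. node 1  ⊔preds=[-6,6]  new=[-6,6]  old=[-6,5]  +wl: 
  step 33. node 3  ⊔preds=[-5,6]  new=[-5,6]  old=[-5,5]  +wl: 0,1,2,4
  step 34. node 5  ⊔preds=[-6,6]  new=[-6,6]  stable
  step 35. node 0  ⊔preds=[-5,6]  new=[-6,6]  stable
  step 36. node 1  ⊔preds=[-6,6]  new=[-6,6]  stable
  step 37. node 2  ⊔preds=[-5,6]  new=[-5,6]  old=[-5,5]  +wl: 0,1
  step 38. node 4  ⊔preds=[-6,6]  new=[-5,6]  stable
  step 39. node 0  ⊔preds=[-5,6]  new=[-6,6]  stable
  step 40. node 1  ⊔preds=[-6,6]  new=[-6,6]  stable

Least fixpoint reached:
  node 0: [-6,6]
  node 1: [-6,6]
  node 2: [-5,6]
  node 3: [-5,6]
  node 4: [-5,6]
  node 5: [-6,6]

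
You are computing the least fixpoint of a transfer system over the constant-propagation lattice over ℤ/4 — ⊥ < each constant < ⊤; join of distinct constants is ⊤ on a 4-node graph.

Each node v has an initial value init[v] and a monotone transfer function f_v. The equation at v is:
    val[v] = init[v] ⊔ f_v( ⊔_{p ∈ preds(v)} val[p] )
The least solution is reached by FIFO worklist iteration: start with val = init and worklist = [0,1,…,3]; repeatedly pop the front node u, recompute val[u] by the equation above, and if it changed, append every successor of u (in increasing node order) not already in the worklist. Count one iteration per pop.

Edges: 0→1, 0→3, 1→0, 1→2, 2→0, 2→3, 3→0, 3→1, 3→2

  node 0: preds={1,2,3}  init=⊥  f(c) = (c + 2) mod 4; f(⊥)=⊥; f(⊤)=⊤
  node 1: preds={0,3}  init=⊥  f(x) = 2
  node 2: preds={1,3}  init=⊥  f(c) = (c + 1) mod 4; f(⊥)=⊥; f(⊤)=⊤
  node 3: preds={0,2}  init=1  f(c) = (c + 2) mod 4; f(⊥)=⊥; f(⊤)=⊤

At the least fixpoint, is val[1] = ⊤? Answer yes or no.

no

Worklist (8 pops):
  #1 pop 0: in=1 → 3 (was ⊥); enqueue []
  #2 pop 1: in=⊤ → 2 (was ⊥); enqueue [0]
  #3 pop 2: in=⊤ → ⊤ (was ⊥); enqueue []
  #4 pop 3: in=⊤ → ⊤ (was 1); enqueue [1,2]
  #5 pop 0: in=⊤ → ⊤ (was 3); enqueue [3]
  #6 pop 1: in=⊤ → 2 (no change)
  #7 pop 2: in=⊤ → ⊤ (no change)
  #8 pop 3: in=⊤ → ⊤ (no change)

Fixpoint:
  val[0] = ⊤
  val[1] = 2
  val[2] = ⊤
  val[3] = ⊤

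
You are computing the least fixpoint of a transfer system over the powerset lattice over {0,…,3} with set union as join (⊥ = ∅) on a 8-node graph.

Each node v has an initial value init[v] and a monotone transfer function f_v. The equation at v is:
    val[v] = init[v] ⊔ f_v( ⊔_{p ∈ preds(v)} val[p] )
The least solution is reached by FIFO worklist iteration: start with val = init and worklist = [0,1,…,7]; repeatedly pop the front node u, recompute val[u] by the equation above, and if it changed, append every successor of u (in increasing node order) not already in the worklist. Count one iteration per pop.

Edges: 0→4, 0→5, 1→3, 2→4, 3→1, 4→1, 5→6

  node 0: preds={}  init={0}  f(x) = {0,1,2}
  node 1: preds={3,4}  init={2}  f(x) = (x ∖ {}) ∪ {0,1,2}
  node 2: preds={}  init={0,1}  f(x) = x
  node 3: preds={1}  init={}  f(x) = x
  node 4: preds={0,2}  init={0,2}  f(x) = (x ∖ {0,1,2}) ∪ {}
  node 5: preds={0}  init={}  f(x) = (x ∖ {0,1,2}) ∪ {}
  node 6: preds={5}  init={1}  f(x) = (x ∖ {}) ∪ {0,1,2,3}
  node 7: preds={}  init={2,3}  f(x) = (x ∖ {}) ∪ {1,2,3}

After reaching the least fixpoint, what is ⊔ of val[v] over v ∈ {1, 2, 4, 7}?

Iteration log — 9 steps:
  step 1. node 0  ⊔preds={}  new={0,1,2}  old={0}  +wl: 
  step 2. node 1  ⊔preds={0,2}  new={0,1,2}  old={2}  +wl: 
  step 3. node 2  ⊔preds={}  new={0,1}  stable
  step 4. node 3  ⊔preds={0,1,2}  new={0,1,2}  old={}  +wl: 1
  step 5. node 4  ⊔preds={0,1,2}  new={0,2}  stable
  step 6. node 5  ⊔preds={0,1,2}  new={}  stable
  step 7. node 6  ⊔preds={}  new={0,1,2,3}  old={1}  +wl: 
  step 8. node 7  ⊔preds={}  new={1,2,3}  old={2,3}  +wl: 
  step 9. node 1  ⊔preds={0,1,2}  new={0,1,2}  stable

Least fixpoint reached:
  node 0: {0,1,2}
  node 1: {0,1,2}
  node 2: {0,1}
  node 3: {0,1,2}
  node 4: {0,2}
  node 5: {}
  node 6: {0,1,2,3}
  node 7: {1,2,3}

{0,1,2,3}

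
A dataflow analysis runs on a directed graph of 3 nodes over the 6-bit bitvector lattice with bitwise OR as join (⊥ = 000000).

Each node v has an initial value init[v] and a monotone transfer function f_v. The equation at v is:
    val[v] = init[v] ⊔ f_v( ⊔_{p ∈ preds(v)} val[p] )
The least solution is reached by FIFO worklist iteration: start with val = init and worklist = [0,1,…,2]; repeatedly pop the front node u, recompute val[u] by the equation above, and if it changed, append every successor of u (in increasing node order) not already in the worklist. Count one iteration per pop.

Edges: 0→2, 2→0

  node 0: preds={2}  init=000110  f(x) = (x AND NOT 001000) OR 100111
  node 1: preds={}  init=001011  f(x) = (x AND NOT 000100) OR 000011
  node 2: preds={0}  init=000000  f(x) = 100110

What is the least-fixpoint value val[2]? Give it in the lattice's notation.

100110

Worklist (4 pops):
  #1 pop 0: in=000000 → 100111 (was 000110); enqueue []
  #2 pop 1: in=000000 → 001011 (no change)
  #3 pop 2: in=100111 → 100110 (was 000000); enqueue [0]
  #4 pop 0: in=100110 → 100111 (no change)

Fixpoint:
  val[0] = 100111
  val[1] = 001011
  val[2] = 100110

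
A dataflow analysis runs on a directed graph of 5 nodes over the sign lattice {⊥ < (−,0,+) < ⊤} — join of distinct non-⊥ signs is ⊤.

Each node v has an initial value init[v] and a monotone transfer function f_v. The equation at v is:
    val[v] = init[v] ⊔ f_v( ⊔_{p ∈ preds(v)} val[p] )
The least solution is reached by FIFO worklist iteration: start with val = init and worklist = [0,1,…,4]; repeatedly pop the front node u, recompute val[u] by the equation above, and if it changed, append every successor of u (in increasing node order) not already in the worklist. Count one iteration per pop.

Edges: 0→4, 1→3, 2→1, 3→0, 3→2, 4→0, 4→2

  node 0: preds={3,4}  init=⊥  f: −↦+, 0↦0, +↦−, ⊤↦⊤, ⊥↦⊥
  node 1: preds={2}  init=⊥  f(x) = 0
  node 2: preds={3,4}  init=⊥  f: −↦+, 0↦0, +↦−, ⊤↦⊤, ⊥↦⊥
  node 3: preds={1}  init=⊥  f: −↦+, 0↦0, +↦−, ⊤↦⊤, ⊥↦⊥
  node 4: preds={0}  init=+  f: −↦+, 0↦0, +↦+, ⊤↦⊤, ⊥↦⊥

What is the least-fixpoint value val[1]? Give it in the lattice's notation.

0

Trace (12 dequeues):
  [1] u=0 | in + | out − | prev ⊥ | push {}
  [2] u=1 | in ⊥ | out 0 | prev ⊥ | push {}
  [3] u=2 | in + | out − | prev ⊥ | push {1}
  [4] u=3 | in 0 | out 0 | prev ⊥ | push {0,2}
  [5] u=4 | in − | out + | ==
  [6] u=1 | in − | out 0 | ==
  [7] u=0 | in ⊤ | out ⊤ | prev − | push {4}
  [8] u=2 | in ⊤ | out ⊤ | prev − | push {1}
  [9] u=4 | in ⊤ | out ⊤ | prev + | push {0,2}
  [10] u=1 | in ⊤ | out 0 | ==
  [11] u=0 | in ⊤ | out ⊤ | ==
  [12] u=2 | in ⊤ | out ⊤ | ==

Converged values:
  [0] ⊤
  [1] 0
  [2] ⊤
  [3] 0
  [4] ⊤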